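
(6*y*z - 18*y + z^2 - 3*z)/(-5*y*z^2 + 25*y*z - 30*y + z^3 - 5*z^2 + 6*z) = (-6*y - z)/(5*y*z - 10*y - z^2 + 2*z)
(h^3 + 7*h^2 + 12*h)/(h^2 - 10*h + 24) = h*(h^2 + 7*h + 12)/(h^2 - 10*h + 24)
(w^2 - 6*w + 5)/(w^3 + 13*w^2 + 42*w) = (w^2 - 6*w + 5)/(w*(w^2 + 13*w + 42))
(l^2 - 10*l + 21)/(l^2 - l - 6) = (l - 7)/(l + 2)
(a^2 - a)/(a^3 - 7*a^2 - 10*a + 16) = a/(a^2 - 6*a - 16)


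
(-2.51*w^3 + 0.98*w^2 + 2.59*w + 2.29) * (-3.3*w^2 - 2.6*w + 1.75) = 8.283*w^5 + 3.292*w^4 - 15.4875*w^3 - 12.576*w^2 - 1.4215*w + 4.0075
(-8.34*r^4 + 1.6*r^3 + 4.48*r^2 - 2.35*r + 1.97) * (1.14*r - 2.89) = -9.5076*r^5 + 25.9266*r^4 + 0.483199999999999*r^3 - 15.6262*r^2 + 9.0373*r - 5.6933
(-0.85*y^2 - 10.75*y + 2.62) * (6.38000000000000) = -5.423*y^2 - 68.585*y + 16.7156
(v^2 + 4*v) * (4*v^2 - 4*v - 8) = 4*v^4 + 12*v^3 - 24*v^2 - 32*v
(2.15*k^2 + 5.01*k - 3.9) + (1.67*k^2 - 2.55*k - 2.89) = 3.82*k^2 + 2.46*k - 6.79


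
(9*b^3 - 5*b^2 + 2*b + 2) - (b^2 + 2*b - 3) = 9*b^3 - 6*b^2 + 5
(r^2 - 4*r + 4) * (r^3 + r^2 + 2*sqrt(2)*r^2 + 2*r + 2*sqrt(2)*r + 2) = r^5 - 3*r^4 + 2*sqrt(2)*r^4 - 6*sqrt(2)*r^3 + 2*r^3 - 2*r^2 + 8*sqrt(2)*r + 8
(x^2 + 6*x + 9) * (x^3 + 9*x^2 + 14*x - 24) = x^5 + 15*x^4 + 77*x^3 + 141*x^2 - 18*x - 216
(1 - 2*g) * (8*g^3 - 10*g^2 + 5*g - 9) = -16*g^4 + 28*g^3 - 20*g^2 + 23*g - 9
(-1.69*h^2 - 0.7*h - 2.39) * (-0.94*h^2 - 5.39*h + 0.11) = 1.5886*h^4 + 9.7671*h^3 + 5.8337*h^2 + 12.8051*h - 0.2629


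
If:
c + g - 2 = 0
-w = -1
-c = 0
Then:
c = 0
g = 2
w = 1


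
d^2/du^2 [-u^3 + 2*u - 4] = -6*u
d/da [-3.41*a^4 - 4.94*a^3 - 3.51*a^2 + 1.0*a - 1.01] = -13.64*a^3 - 14.82*a^2 - 7.02*a + 1.0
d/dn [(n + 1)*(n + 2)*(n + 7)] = 3*n^2 + 20*n + 23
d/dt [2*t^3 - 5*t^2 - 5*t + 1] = 6*t^2 - 10*t - 5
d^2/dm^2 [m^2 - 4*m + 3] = 2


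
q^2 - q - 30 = (q - 6)*(q + 5)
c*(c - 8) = c^2 - 8*c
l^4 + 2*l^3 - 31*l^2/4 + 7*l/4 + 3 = (l - 3/2)*(l - 1)*(l + 1/2)*(l + 4)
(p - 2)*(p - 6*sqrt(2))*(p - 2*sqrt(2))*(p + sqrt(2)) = p^4 - 7*sqrt(2)*p^3 - 2*p^3 + 8*p^2 + 14*sqrt(2)*p^2 - 16*p + 24*sqrt(2)*p - 48*sqrt(2)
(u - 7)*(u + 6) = u^2 - u - 42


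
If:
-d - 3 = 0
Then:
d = -3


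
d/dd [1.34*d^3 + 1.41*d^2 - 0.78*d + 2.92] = 4.02*d^2 + 2.82*d - 0.78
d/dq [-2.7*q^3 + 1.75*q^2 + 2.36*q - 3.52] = -8.1*q^2 + 3.5*q + 2.36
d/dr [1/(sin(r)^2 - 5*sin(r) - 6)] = (5 - 2*sin(r))*cos(r)/((sin(r) - 6)^2*(sin(r) + 1)^2)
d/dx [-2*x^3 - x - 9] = -6*x^2 - 1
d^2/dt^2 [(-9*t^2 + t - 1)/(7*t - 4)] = -330/(343*t^3 - 588*t^2 + 336*t - 64)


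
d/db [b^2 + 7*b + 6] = 2*b + 7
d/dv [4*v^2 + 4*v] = 8*v + 4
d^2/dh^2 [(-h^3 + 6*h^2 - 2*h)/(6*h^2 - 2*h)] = -1/(27*h^3 - 27*h^2 + 9*h - 1)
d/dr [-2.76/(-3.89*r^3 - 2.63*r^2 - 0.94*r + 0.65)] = (-32.2092*r^2 - 14.5176*r - 2.5944)/(3.89*r^3 + 2.63*r^2 + 0.94*r - 0.65)^2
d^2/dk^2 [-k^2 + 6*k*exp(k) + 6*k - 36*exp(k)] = 6*k*exp(k) - 24*exp(k) - 2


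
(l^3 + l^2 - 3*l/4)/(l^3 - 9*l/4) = (2*l - 1)/(2*l - 3)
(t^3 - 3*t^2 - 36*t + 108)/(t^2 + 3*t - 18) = t - 6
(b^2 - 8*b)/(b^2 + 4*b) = (b - 8)/(b + 4)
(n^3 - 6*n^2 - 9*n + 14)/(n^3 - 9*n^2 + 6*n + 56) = (n - 1)/(n - 4)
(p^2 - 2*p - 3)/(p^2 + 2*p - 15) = (p + 1)/(p + 5)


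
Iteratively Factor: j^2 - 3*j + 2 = (j - 2)*(j - 1)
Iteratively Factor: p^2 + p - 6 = (p - 2)*(p + 3)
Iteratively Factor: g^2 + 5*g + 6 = (g + 2)*(g + 3)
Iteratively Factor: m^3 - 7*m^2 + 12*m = (m - 3)*(m^2 - 4*m) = m*(m - 3)*(m - 4)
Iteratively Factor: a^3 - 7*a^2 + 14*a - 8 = (a - 4)*(a^2 - 3*a + 2) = (a - 4)*(a - 1)*(a - 2)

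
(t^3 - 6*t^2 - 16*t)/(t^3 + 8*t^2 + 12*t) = (t - 8)/(t + 6)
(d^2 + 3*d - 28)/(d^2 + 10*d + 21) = (d - 4)/(d + 3)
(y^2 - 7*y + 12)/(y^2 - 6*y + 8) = (y - 3)/(y - 2)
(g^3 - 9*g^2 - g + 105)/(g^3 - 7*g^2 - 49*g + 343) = (g^2 - 2*g - 15)/(g^2 - 49)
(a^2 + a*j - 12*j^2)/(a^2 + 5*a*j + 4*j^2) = (a - 3*j)/(a + j)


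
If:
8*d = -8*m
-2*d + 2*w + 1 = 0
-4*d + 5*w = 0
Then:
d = 5/2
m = -5/2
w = 2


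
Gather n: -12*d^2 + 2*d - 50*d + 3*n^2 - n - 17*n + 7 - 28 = -12*d^2 - 48*d + 3*n^2 - 18*n - 21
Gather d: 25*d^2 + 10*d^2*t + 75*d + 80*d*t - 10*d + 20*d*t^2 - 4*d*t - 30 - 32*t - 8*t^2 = d^2*(10*t + 25) + d*(20*t^2 + 76*t + 65) - 8*t^2 - 32*t - 30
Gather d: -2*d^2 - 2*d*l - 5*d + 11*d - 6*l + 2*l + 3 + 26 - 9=-2*d^2 + d*(6 - 2*l) - 4*l + 20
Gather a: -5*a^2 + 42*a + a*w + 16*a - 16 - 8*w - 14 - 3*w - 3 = -5*a^2 + a*(w + 58) - 11*w - 33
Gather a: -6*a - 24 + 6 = -6*a - 18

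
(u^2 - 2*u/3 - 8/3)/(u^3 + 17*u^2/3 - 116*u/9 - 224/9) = 3*(u - 2)/(3*u^2 + 13*u - 56)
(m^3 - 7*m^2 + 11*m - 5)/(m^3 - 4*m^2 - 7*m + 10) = (m - 1)/(m + 2)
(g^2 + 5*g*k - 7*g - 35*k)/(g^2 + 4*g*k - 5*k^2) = (g - 7)/(g - k)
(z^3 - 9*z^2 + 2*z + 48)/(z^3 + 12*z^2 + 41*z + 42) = (z^2 - 11*z + 24)/(z^2 + 10*z + 21)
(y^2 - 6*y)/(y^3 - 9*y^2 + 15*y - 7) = y*(y - 6)/(y^3 - 9*y^2 + 15*y - 7)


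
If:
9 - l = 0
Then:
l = 9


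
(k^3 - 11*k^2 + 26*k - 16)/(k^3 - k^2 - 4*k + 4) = (k - 8)/(k + 2)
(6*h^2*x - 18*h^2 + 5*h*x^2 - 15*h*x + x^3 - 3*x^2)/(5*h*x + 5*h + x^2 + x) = (6*h^2*x - 18*h^2 + 5*h*x^2 - 15*h*x + x^3 - 3*x^2)/(5*h*x + 5*h + x^2 + x)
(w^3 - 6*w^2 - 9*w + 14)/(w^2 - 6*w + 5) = (w^2 - 5*w - 14)/(w - 5)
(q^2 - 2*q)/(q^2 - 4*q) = (q - 2)/(q - 4)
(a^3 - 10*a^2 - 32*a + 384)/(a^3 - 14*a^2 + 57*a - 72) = (a^2 - 2*a - 48)/(a^2 - 6*a + 9)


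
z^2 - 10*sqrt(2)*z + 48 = (z - 6*sqrt(2))*(z - 4*sqrt(2))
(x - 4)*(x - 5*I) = x^2 - 4*x - 5*I*x + 20*I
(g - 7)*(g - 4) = g^2 - 11*g + 28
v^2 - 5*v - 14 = (v - 7)*(v + 2)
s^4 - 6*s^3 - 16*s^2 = s^2*(s - 8)*(s + 2)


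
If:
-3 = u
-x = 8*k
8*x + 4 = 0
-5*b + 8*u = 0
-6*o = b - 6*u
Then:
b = -24/5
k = 1/16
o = -11/5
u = -3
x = -1/2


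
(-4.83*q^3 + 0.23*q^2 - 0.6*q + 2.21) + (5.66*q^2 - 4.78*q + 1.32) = -4.83*q^3 + 5.89*q^2 - 5.38*q + 3.53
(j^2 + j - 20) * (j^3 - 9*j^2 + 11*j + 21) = j^5 - 8*j^4 - 18*j^3 + 212*j^2 - 199*j - 420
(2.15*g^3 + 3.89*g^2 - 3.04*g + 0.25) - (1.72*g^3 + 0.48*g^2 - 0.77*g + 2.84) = 0.43*g^3 + 3.41*g^2 - 2.27*g - 2.59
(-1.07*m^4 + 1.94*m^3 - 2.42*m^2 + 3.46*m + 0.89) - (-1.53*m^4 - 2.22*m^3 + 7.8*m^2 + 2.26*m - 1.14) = 0.46*m^4 + 4.16*m^3 - 10.22*m^2 + 1.2*m + 2.03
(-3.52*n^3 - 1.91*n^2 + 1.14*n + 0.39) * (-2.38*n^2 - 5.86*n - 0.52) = 8.3776*n^5 + 25.173*n^4 + 10.3098*n^3 - 6.6154*n^2 - 2.8782*n - 0.2028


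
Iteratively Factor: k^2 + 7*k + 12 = (k + 3)*(k + 4)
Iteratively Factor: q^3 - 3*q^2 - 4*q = (q + 1)*(q^2 - 4*q) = q*(q + 1)*(q - 4)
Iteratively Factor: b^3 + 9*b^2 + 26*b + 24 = (b + 3)*(b^2 + 6*b + 8) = (b + 2)*(b + 3)*(b + 4)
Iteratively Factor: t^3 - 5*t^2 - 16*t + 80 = (t - 4)*(t^2 - t - 20) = (t - 5)*(t - 4)*(t + 4)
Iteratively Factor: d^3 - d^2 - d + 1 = (d - 1)*(d^2 - 1) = (d - 1)*(d + 1)*(d - 1)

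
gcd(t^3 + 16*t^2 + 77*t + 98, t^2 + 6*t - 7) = t + 7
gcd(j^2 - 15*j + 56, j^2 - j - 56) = j - 8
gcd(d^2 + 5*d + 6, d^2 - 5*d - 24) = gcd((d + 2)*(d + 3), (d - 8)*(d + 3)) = d + 3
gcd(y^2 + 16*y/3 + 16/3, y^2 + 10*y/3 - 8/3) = y + 4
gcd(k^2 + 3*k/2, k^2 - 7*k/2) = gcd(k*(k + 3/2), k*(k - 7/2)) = k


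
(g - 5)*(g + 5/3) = g^2 - 10*g/3 - 25/3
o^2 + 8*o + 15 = (o + 3)*(o + 5)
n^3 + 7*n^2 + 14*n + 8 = (n + 1)*(n + 2)*(n + 4)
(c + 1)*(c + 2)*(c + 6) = c^3 + 9*c^2 + 20*c + 12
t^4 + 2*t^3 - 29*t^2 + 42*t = t*(t - 3)*(t - 2)*(t + 7)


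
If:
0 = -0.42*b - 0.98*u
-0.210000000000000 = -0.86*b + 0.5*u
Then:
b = 0.20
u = -0.08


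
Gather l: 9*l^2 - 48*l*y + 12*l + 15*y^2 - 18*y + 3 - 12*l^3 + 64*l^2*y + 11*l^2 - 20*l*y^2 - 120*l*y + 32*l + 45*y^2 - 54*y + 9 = -12*l^3 + l^2*(64*y + 20) + l*(-20*y^2 - 168*y + 44) + 60*y^2 - 72*y + 12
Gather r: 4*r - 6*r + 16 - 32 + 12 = -2*r - 4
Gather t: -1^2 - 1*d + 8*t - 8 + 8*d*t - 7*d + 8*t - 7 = -8*d + t*(8*d + 16) - 16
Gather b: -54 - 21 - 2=-77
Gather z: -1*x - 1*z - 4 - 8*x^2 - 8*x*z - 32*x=-8*x^2 - 33*x + z*(-8*x - 1) - 4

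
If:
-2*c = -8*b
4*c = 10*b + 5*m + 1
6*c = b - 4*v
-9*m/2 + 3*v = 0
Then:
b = 6/151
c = 24/151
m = -23/151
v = -69/302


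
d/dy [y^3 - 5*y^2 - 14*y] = 3*y^2 - 10*y - 14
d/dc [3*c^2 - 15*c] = 6*c - 15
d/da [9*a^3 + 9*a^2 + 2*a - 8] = 27*a^2 + 18*a + 2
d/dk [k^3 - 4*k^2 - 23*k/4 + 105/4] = 3*k^2 - 8*k - 23/4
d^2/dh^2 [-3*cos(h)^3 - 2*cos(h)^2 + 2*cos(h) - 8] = cos(h)/4 + 4*cos(2*h) + 27*cos(3*h)/4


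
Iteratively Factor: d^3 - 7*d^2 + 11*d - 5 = (d - 1)*(d^2 - 6*d + 5) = (d - 1)^2*(d - 5)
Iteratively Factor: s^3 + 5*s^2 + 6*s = (s)*(s^2 + 5*s + 6) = s*(s + 3)*(s + 2)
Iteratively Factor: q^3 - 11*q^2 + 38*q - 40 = (q - 2)*(q^2 - 9*q + 20) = (q - 4)*(q - 2)*(q - 5)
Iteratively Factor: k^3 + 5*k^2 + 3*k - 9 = (k + 3)*(k^2 + 2*k - 3) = (k + 3)^2*(k - 1)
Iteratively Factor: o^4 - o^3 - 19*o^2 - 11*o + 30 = (o + 3)*(o^3 - 4*o^2 - 7*o + 10) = (o - 5)*(o + 3)*(o^2 + o - 2) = (o - 5)*(o - 1)*(o + 3)*(o + 2)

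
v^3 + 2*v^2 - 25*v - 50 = (v - 5)*(v + 2)*(v + 5)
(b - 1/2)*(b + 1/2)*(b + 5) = b^3 + 5*b^2 - b/4 - 5/4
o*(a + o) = a*o + o^2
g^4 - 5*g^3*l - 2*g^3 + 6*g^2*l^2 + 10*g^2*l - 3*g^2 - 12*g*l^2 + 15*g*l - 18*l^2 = (g - 3)*(g + 1)*(g - 3*l)*(g - 2*l)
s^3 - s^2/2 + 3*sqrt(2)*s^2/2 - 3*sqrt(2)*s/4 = s*(s - 1/2)*(s + 3*sqrt(2)/2)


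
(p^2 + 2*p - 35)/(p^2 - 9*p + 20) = (p + 7)/(p - 4)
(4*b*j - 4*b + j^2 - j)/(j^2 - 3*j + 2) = (4*b + j)/(j - 2)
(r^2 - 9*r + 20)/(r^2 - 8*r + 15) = (r - 4)/(r - 3)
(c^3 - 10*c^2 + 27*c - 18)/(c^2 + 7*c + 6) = (c^3 - 10*c^2 + 27*c - 18)/(c^2 + 7*c + 6)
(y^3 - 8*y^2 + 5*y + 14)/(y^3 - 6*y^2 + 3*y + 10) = (y - 7)/(y - 5)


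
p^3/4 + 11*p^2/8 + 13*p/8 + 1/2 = (p/4 + 1)*(p + 1/2)*(p + 1)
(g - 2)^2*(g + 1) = g^3 - 3*g^2 + 4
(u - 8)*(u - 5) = u^2 - 13*u + 40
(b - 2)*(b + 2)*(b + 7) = b^3 + 7*b^2 - 4*b - 28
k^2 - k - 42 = (k - 7)*(k + 6)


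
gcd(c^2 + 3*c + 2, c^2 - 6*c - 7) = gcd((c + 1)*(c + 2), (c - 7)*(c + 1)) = c + 1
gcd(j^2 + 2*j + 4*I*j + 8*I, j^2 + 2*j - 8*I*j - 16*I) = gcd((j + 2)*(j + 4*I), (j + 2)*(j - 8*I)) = j + 2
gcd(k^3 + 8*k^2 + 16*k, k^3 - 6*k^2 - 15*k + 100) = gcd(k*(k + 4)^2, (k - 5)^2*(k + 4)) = k + 4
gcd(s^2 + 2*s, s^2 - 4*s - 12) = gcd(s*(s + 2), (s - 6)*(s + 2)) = s + 2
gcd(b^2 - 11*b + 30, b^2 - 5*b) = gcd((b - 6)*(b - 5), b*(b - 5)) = b - 5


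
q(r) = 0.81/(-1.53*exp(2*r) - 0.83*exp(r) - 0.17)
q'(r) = 0.81*(3.06*exp(2*r) + 0.83*exp(r))/(-1.53*exp(2*r) - 0.83*exp(r) - 0.17)^2 = (2.4786*exp(r) + 0.6723)*exp(r)/(1.53*exp(2*r) + 0.83*exp(r) + 0.17)^2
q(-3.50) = -4.12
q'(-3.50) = 0.58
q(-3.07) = -3.82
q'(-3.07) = 0.81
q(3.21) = -0.00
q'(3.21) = 0.00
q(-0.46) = -0.62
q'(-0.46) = 0.83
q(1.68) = -0.02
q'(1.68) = 0.03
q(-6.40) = -4.73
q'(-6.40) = 0.04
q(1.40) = -0.03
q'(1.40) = 0.05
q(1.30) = -0.03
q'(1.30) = 0.06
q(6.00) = 0.00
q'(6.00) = 0.00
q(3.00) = 0.00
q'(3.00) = 0.00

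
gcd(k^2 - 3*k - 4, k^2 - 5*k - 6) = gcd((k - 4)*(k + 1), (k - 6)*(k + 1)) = k + 1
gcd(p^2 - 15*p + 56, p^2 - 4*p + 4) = 1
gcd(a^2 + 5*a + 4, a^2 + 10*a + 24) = a + 4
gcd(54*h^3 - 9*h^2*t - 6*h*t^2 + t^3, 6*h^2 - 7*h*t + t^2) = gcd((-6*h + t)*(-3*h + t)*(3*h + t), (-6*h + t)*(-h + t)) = -6*h + t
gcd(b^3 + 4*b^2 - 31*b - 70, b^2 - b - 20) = b - 5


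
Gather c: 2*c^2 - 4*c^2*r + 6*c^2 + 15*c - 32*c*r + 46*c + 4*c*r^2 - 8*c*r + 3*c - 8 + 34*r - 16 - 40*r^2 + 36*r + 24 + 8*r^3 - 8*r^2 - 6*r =c^2*(8 - 4*r) + c*(4*r^2 - 40*r + 64) + 8*r^3 - 48*r^2 + 64*r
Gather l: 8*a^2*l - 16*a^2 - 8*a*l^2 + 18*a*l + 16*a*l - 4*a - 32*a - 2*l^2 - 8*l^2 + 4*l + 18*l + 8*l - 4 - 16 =-16*a^2 - 36*a + l^2*(-8*a - 10) + l*(8*a^2 + 34*a + 30) - 20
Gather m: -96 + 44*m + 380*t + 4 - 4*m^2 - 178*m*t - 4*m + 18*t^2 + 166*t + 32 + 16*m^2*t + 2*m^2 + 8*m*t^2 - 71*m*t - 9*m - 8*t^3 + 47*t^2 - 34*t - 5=m^2*(16*t - 2) + m*(8*t^2 - 249*t + 31) - 8*t^3 + 65*t^2 + 512*t - 65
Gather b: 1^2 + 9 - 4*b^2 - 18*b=-4*b^2 - 18*b + 10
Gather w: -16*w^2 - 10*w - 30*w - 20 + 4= -16*w^2 - 40*w - 16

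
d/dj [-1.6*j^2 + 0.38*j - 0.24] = 0.38 - 3.2*j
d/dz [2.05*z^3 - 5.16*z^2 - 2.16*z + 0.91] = 6.15*z^2 - 10.32*z - 2.16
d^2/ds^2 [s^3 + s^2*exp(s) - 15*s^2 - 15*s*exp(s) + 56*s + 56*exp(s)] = s^2*exp(s) - 11*s*exp(s) + 6*s + 28*exp(s) - 30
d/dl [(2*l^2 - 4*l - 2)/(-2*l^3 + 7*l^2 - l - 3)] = 2*(2*l^4 - 8*l^3 + 7*l^2 + 8*l + 5)/(4*l^6 - 28*l^5 + 53*l^4 - 2*l^3 - 41*l^2 + 6*l + 9)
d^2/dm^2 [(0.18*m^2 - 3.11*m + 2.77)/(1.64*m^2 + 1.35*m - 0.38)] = (4.44089209850063e-16*m^4 - 17.526352*m^3 + 45.374208*m^2 + 25.167768*m + 10.410302)/(4.410944*m^6 + 10.89288*m^5 + 5.900556*m^4 - 2.587545*m^3 - 1.367202*m^2 + 0.58482*m - 0.054872)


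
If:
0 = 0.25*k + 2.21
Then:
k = -8.84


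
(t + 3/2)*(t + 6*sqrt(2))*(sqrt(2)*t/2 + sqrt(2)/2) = sqrt(2)*t^3/2 + 5*sqrt(2)*t^2/4 + 6*t^2 + 3*sqrt(2)*t/4 + 15*t + 9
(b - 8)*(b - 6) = b^2 - 14*b + 48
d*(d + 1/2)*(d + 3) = d^3 + 7*d^2/2 + 3*d/2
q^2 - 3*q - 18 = (q - 6)*(q + 3)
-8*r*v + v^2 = v*(-8*r + v)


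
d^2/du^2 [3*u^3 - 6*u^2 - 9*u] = 18*u - 12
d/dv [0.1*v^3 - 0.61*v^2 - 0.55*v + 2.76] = 0.3*v^2 - 1.22*v - 0.55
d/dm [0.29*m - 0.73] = 0.290000000000000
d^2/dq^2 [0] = 0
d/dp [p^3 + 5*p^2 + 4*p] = 3*p^2 + 10*p + 4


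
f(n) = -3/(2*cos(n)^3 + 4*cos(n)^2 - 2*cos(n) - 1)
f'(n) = -3*(6*sin(n)*cos(n)^2 + 8*sin(n)*cos(n) - 2*sin(n))/(2*cos(n)^3 + 4*cos(n)^2 - 2*cos(n) - 1)^2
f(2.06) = -4.87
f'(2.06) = 30.99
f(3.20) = -1.00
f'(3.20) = -0.08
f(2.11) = -3.70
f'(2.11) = 17.73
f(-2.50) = -1.40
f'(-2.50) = -1.78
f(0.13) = -1.03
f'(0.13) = -0.55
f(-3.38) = -1.04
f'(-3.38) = 0.35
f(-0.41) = -1.45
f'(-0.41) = 2.89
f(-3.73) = -1.32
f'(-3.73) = 1.44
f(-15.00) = -1.54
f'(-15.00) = -2.37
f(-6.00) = -1.18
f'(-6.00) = -1.46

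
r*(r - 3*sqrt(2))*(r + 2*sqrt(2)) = r^3 - sqrt(2)*r^2 - 12*r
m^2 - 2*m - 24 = (m - 6)*(m + 4)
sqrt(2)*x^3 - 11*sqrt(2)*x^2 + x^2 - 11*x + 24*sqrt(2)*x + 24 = (x - 8)*(x - 3)*(sqrt(2)*x + 1)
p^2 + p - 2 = (p - 1)*(p + 2)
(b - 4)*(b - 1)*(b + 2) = b^3 - 3*b^2 - 6*b + 8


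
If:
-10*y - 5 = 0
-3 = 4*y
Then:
No Solution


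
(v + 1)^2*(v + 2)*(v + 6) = v^4 + 10*v^3 + 29*v^2 + 32*v + 12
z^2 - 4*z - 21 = (z - 7)*(z + 3)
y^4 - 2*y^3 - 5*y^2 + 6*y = y*(y - 3)*(y - 1)*(y + 2)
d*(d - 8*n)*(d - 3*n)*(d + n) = d^4 - 10*d^3*n + 13*d^2*n^2 + 24*d*n^3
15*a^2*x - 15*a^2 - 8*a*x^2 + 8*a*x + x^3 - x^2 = (-5*a + x)*(-3*a + x)*(x - 1)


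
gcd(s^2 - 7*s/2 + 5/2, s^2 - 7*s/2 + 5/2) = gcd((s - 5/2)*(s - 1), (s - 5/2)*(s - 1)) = s^2 - 7*s/2 + 5/2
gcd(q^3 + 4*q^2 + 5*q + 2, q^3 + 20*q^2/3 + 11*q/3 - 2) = q + 1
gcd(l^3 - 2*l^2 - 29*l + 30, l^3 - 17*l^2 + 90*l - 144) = l - 6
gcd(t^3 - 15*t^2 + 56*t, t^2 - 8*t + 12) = 1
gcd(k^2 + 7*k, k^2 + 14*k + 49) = k + 7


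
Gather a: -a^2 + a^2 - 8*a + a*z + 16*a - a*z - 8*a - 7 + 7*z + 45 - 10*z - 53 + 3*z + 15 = 0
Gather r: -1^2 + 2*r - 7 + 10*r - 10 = 12*r - 18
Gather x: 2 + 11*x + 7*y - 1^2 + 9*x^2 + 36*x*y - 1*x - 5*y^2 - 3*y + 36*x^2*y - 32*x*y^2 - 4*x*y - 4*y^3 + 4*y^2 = x^2*(36*y + 9) + x*(-32*y^2 + 32*y + 10) - 4*y^3 - y^2 + 4*y + 1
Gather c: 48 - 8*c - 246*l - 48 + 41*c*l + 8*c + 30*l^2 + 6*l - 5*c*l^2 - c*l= c*(-5*l^2 + 40*l) + 30*l^2 - 240*l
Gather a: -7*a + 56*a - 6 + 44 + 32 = 49*a + 70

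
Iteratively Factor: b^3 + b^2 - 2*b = (b - 1)*(b^2 + 2*b) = (b - 1)*(b + 2)*(b)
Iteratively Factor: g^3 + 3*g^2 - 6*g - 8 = (g + 4)*(g^2 - g - 2) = (g + 1)*(g + 4)*(g - 2)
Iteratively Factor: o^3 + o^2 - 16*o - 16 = (o + 4)*(o^2 - 3*o - 4) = (o - 4)*(o + 4)*(o + 1)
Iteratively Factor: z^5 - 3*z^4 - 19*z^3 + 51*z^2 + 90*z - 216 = (z + 3)*(z^4 - 6*z^3 - z^2 + 54*z - 72) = (z - 2)*(z + 3)*(z^3 - 4*z^2 - 9*z + 36) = (z - 4)*(z - 2)*(z + 3)*(z^2 - 9) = (z - 4)*(z - 2)*(z + 3)^2*(z - 3)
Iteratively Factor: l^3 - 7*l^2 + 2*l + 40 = (l + 2)*(l^2 - 9*l + 20) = (l - 4)*(l + 2)*(l - 5)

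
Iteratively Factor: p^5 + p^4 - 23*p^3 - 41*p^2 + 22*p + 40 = (p - 1)*(p^4 + 2*p^3 - 21*p^2 - 62*p - 40) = (p - 1)*(p + 4)*(p^3 - 2*p^2 - 13*p - 10) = (p - 1)*(p + 1)*(p + 4)*(p^2 - 3*p - 10) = (p - 5)*(p - 1)*(p + 1)*(p + 4)*(p + 2)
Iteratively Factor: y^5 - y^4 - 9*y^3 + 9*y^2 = (y)*(y^4 - y^3 - 9*y^2 + 9*y) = y*(y - 3)*(y^3 + 2*y^2 - 3*y) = y*(y - 3)*(y + 3)*(y^2 - y) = y*(y - 3)*(y - 1)*(y + 3)*(y)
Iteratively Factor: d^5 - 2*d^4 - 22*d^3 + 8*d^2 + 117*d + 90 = (d + 1)*(d^4 - 3*d^3 - 19*d^2 + 27*d + 90) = (d + 1)*(d + 3)*(d^3 - 6*d^2 - d + 30) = (d - 5)*(d + 1)*(d + 3)*(d^2 - d - 6) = (d - 5)*(d + 1)*(d + 2)*(d + 3)*(d - 3)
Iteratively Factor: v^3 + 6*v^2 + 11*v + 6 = (v + 3)*(v^2 + 3*v + 2) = (v + 2)*(v + 3)*(v + 1)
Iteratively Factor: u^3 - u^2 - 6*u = (u)*(u^2 - u - 6) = u*(u - 3)*(u + 2)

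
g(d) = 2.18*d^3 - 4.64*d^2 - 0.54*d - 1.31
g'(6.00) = 179.22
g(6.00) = 299.29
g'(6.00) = 179.22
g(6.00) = 299.29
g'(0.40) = -3.21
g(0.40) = -2.13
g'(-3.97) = 139.38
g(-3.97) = -208.70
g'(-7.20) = 405.31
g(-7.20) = -1051.64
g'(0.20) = -2.13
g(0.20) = -1.59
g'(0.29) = -2.68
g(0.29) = -1.80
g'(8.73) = 416.88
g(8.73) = 1090.79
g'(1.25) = -1.92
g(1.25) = -4.98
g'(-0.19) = 1.46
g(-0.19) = -1.39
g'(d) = 6.54*d^2 - 9.28*d - 0.54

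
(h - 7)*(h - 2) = h^2 - 9*h + 14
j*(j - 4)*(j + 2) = j^3 - 2*j^2 - 8*j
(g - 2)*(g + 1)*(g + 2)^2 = g^4 + 3*g^3 - 2*g^2 - 12*g - 8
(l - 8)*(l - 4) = l^2 - 12*l + 32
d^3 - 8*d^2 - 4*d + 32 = (d - 8)*(d - 2)*(d + 2)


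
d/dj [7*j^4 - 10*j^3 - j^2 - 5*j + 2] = 28*j^3 - 30*j^2 - 2*j - 5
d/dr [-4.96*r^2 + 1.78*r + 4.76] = 1.78 - 9.92*r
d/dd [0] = 0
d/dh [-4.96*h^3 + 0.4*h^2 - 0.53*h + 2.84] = -14.88*h^2 + 0.8*h - 0.53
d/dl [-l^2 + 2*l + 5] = 2 - 2*l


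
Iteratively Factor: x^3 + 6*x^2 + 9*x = (x)*(x^2 + 6*x + 9) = x*(x + 3)*(x + 3)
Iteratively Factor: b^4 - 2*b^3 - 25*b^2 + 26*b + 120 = (b + 4)*(b^3 - 6*b^2 - b + 30) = (b - 5)*(b + 4)*(b^2 - b - 6) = (b - 5)*(b + 2)*(b + 4)*(b - 3)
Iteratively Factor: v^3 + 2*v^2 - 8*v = (v)*(v^2 + 2*v - 8) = v*(v + 4)*(v - 2)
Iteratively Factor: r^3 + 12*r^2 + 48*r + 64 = (r + 4)*(r^2 + 8*r + 16) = (r + 4)^2*(r + 4)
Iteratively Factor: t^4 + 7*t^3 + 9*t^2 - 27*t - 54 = (t + 3)*(t^3 + 4*t^2 - 3*t - 18) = (t - 2)*(t + 3)*(t^2 + 6*t + 9) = (t - 2)*(t + 3)^2*(t + 3)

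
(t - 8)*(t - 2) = t^2 - 10*t + 16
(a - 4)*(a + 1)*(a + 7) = a^3 + 4*a^2 - 25*a - 28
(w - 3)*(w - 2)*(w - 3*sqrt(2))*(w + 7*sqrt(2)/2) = w^4 - 5*w^3 + sqrt(2)*w^3/2 - 15*w^2 - 5*sqrt(2)*w^2/2 + 3*sqrt(2)*w + 105*w - 126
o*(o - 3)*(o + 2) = o^3 - o^2 - 6*o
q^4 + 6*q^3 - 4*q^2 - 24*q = q*(q - 2)*(q + 2)*(q + 6)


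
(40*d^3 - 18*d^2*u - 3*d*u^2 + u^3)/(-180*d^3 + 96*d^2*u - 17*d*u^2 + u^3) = (-8*d^2 + 2*d*u + u^2)/(36*d^2 - 12*d*u + u^2)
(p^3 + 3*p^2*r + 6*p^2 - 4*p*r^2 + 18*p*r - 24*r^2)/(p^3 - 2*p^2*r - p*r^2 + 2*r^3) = (p^2 + 4*p*r + 6*p + 24*r)/(p^2 - p*r - 2*r^2)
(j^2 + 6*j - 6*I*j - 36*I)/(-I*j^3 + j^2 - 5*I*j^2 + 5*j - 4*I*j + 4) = (I*j^2 + 6*j*(1 + I) + 36)/(j^3 + j^2*(5 + I) + j*(4 + 5*I) + 4*I)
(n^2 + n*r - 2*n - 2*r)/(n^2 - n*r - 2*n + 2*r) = (-n - r)/(-n + r)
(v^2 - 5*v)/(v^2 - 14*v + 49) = v*(v - 5)/(v^2 - 14*v + 49)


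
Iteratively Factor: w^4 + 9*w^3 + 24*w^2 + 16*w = (w + 4)*(w^3 + 5*w^2 + 4*w) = w*(w + 4)*(w^2 + 5*w + 4) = w*(w + 1)*(w + 4)*(w + 4)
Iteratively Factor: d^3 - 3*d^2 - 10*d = (d)*(d^2 - 3*d - 10) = d*(d + 2)*(d - 5)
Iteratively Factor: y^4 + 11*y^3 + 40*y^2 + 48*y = (y + 4)*(y^3 + 7*y^2 + 12*y) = (y + 3)*(y + 4)*(y^2 + 4*y) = y*(y + 3)*(y + 4)*(y + 4)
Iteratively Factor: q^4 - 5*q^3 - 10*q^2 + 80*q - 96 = (q - 2)*(q^3 - 3*q^2 - 16*q + 48) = (q - 3)*(q - 2)*(q^2 - 16) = (q - 4)*(q - 3)*(q - 2)*(q + 4)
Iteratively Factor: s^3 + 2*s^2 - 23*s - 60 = (s + 4)*(s^2 - 2*s - 15) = (s + 3)*(s + 4)*(s - 5)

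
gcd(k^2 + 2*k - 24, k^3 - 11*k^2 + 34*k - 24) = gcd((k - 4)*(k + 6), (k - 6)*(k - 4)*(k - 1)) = k - 4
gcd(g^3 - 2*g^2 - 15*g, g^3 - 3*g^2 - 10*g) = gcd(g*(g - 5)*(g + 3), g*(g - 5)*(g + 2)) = g^2 - 5*g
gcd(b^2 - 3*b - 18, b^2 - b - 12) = b + 3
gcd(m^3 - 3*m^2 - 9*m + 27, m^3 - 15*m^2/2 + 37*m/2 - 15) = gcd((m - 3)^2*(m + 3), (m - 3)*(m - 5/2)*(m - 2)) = m - 3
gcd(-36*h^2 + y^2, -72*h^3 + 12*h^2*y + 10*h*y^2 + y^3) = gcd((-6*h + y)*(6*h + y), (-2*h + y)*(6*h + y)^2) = 6*h + y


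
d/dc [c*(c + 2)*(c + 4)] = 3*c^2 + 12*c + 8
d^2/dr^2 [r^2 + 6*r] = 2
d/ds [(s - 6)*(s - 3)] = 2*s - 9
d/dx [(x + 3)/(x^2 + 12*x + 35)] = (x^2 + 12*x - 2*(x + 3)*(x + 6) + 35)/(x^2 + 12*x + 35)^2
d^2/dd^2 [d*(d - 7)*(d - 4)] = 6*d - 22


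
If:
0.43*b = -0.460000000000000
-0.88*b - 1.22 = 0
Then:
No Solution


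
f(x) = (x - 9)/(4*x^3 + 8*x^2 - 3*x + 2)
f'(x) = (x - 9)*(-12*x^2 - 16*x + 3)/(4*x^3 + 8*x^2 - 3*x + 2)^2 + 1/(4*x^3 + 8*x^2 - 3*x + 2) = (4*x^3 + 8*x^2 - 3*x - (x - 9)*(12*x^2 + 16*x - 3) + 2)/(4*x^3 + 8*x^2 - 3*x + 2)^2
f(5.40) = -0.00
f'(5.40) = 0.00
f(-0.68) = -1.49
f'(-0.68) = -1.77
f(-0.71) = -1.44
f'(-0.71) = -1.63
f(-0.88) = -1.22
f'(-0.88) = -1.05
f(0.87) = -1.01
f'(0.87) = 2.62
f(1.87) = -0.14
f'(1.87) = 0.21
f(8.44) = -0.00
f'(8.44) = 0.00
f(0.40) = -3.68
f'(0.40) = 8.81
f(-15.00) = 0.00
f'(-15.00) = 0.00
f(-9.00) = 0.01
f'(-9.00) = 0.00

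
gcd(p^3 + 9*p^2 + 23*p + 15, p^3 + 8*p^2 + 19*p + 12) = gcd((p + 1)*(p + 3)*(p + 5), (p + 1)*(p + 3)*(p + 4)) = p^2 + 4*p + 3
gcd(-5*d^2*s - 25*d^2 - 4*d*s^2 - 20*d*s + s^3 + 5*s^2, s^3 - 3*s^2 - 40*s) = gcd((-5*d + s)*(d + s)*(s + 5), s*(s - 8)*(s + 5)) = s + 5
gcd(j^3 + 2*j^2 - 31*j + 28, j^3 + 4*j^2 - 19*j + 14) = j^2 + 6*j - 7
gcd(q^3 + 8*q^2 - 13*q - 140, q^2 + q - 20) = q^2 + q - 20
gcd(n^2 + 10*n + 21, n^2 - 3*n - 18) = n + 3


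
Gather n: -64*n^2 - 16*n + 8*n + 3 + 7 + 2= -64*n^2 - 8*n + 12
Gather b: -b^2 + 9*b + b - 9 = -b^2 + 10*b - 9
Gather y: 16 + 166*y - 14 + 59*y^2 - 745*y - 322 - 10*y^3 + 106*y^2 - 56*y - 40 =-10*y^3 + 165*y^2 - 635*y - 360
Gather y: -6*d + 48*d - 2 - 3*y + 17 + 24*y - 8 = 42*d + 21*y + 7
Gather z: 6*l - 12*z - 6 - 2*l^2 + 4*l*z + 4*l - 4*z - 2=-2*l^2 + 10*l + z*(4*l - 16) - 8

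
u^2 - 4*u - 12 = (u - 6)*(u + 2)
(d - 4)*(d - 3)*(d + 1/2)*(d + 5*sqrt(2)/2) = d^4 - 13*d^3/2 + 5*sqrt(2)*d^3/2 - 65*sqrt(2)*d^2/4 + 17*d^2/2 + 6*d + 85*sqrt(2)*d/4 + 15*sqrt(2)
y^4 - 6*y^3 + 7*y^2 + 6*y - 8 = (y - 4)*(y - 2)*(y - 1)*(y + 1)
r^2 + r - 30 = (r - 5)*(r + 6)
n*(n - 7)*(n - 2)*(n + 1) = n^4 - 8*n^3 + 5*n^2 + 14*n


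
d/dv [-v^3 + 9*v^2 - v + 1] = -3*v^2 + 18*v - 1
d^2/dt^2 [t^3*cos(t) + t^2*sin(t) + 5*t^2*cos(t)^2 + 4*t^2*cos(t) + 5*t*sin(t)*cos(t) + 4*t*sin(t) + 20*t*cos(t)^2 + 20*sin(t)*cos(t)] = -t^3*cos(t) - 7*t^2*sin(t) - 4*t^2*cos(t) - 10*t^2*cos(2*t) - 20*t*sin(t) - 30*t*sin(2*t) + 10*t*cos(t) - 40*t*cos(2*t) + 2*sin(t) - 80*sin(2*t) + 16*cos(t) + 15*cos(2*t) + 5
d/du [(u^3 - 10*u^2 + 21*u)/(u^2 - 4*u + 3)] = (u^2 - 2*u + 7)/(u^2 - 2*u + 1)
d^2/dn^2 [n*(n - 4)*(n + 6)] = 6*n + 4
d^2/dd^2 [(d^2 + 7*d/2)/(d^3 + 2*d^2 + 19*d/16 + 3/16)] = 16*(512*d^6 + 5376*d^5 + 8928*d^4 + 3152*d^3 - 2592*d^2 - 2016*d - 381)/(4096*d^9 + 24576*d^8 + 63744*d^7 + 93440*d^6 + 84912*d^5 + 49344*d^4 + 18235*d^3 + 4113*d^2 + 513*d + 27)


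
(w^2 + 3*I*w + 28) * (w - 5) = w^3 - 5*w^2 + 3*I*w^2 + 28*w - 15*I*w - 140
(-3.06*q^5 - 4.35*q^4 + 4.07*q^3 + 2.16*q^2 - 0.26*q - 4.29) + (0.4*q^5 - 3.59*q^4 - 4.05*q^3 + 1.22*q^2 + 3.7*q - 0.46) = -2.66*q^5 - 7.94*q^4 + 0.0200000000000005*q^3 + 3.38*q^2 + 3.44*q - 4.75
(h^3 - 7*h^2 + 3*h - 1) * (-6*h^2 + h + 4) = -6*h^5 + 43*h^4 - 21*h^3 - 19*h^2 + 11*h - 4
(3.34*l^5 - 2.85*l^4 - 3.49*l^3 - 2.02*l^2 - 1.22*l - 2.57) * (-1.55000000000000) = -5.177*l^5 + 4.4175*l^4 + 5.4095*l^3 + 3.131*l^2 + 1.891*l + 3.9835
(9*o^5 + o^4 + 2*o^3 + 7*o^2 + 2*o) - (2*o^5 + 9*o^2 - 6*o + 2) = 7*o^5 + o^4 + 2*o^3 - 2*o^2 + 8*o - 2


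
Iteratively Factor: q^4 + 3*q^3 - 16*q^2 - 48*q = (q - 4)*(q^3 + 7*q^2 + 12*q) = q*(q - 4)*(q^2 + 7*q + 12) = q*(q - 4)*(q + 4)*(q + 3)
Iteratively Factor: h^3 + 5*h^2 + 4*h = (h + 4)*(h^2 + h) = h*(h + 4)*(h + 1)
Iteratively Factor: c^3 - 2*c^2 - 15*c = (c + 3)*(c^2 - 5*c) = (c - 5)*(c + 3)*(c)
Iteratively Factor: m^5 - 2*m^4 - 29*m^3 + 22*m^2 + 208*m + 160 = (m + 4)*(m^4 - 6*m^3 - 5*m^2 + 42*m + 40) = (m + 1)*(m + 4)*(m^3 - 7*m^2 + 2*m + 40) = (m - 4)*(m + 1)*(m + 4)*(m^2 - 3*m - 10) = (m - 4)*(m + 1)*(m + 2)*(m + 4)*(m - 5)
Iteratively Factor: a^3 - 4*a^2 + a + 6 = (a + 1)*(a^2 - 5*a + 6) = (a - 2)*(a + 1)*(a - 3)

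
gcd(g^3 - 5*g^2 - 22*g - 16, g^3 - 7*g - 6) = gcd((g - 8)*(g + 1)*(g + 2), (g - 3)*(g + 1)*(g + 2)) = g^2 + 3*g + 2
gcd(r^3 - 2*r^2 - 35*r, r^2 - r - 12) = 1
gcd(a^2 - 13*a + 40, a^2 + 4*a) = 1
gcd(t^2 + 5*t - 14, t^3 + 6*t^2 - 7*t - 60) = 1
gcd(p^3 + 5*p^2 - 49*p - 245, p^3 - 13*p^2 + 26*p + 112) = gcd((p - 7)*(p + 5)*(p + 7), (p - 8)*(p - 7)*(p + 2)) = p - 7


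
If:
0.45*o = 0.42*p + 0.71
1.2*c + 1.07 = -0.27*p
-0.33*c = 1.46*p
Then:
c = -0.94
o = 1.78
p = 0.21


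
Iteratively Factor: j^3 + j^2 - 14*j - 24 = (j - 4)*(j^2 + 5*j + 6) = (j - 4)*(j + 2)*(j + 3)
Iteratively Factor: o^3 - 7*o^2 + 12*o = (o)*(o^2 - 7*o + 12) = o*(o - 3)*(o - 4)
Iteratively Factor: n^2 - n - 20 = (n - 5)*(n + 4)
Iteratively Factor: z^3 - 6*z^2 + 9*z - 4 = (z - 1)*(z^2 - 5*z + 4) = (z - 4)*(z - 1)*(z - 1)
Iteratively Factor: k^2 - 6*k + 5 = (k - 5)*(k - 1)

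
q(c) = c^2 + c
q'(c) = 2*c + 1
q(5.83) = 39.82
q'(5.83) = 12.66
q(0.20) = 0.24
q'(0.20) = 1.40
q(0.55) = 0.85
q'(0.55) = 2.10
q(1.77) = 4.90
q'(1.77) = 4.54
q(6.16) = 44.11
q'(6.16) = 13.32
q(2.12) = 6.61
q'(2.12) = 5.24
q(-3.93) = 11.51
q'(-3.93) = -6.86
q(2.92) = 11.45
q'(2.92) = 6.84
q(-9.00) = 72.00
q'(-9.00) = -17.00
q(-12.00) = 132.00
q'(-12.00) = -23.00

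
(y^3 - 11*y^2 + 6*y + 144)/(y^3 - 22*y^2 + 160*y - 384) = (y + 3)/(y - 8)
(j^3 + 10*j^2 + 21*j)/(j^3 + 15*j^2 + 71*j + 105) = j/(j + 5)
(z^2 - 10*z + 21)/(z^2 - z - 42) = (z - 3)/(z + 6)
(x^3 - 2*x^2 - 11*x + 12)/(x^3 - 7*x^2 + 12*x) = (x^2 + 2*x - 3)/(x*(x - 3))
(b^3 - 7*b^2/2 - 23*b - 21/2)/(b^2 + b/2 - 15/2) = (2*b^2 - 13*b - 7)/(2*b - 5)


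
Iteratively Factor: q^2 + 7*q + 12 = (q + 3)*(q + 4)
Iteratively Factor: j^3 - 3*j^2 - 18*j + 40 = (j + 4)*(j^2 - 7*j + 10) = (j - 2)*(j + 4)*(j - 5)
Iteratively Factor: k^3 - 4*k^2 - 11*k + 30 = (k + 3)*(k^2 - 7*k + 10) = (k - 5)*(k + 3)*(k - 2)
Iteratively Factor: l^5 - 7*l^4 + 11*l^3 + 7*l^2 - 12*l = (l - 4)*(l^4 - 3*l^3 - l^2 + 3*l) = (l - 4)*(l - 3)*(l^3 - l) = (l - 4)*(l - 3)*(l - 1)*(l^2 + l) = l*(l - 4)*(l - 3)*(l - 1)*(l + 1)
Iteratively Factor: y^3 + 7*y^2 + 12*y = (y + 3)*(y^2 + 4*y) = y*(y + 3)*(y + 4)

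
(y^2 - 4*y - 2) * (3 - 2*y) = -2*y^3 + 11*y^2 - 8*y - 6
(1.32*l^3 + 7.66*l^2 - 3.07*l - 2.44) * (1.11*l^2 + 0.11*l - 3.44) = 1.4652*l^5 + 8.6478*l^4 - 7.1059*l^3 - 29.3965*l^2 + 10.2924*l + 8.3936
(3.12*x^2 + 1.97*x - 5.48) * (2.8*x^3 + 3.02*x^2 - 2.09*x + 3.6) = 8.736*x^5 + 14.9384*x^4 - 15.9154*x^3 - 9.4349*x^2 + 18.5452*x - 19.728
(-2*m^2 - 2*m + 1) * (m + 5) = -2*m^3 - 12*m^2 - 9*m + 5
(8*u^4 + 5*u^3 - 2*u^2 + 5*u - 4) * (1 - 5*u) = -40*u^5 - 17*u^4 + 15*u^3 - 27*u^2 + 25*u - 4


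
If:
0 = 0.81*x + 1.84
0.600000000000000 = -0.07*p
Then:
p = -8.57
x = -2.27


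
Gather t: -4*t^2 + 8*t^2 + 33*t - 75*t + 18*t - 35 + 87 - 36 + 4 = 4*t^2 - 24*t + 20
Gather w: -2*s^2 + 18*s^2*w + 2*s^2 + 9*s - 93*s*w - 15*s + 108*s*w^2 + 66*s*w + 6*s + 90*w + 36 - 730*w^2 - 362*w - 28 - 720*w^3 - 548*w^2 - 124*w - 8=-720*w^3 + w^2*(108*s - 1278) + w*(18*s^2 - 27*s - 396)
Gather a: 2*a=2*a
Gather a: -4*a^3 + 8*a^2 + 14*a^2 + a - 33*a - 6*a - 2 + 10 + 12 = -4*a^3 + 22*a^2 - 38*a + 20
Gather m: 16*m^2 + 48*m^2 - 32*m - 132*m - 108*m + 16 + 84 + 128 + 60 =64*m^2 - 272*m + 288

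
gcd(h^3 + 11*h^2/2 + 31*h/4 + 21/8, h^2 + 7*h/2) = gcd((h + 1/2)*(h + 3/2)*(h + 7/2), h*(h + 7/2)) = h + 7/2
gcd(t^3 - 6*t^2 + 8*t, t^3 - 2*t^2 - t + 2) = t - 2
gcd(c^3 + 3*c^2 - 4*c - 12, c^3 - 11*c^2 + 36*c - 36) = c - 2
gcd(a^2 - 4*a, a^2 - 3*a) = a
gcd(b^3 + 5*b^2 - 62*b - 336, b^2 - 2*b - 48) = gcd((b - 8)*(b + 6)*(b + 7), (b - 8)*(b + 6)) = b^2 - 2*b - 48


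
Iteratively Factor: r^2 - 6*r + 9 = (r - 3)*(r - 3)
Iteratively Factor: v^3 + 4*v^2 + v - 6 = (v + 2)*(v^2 + 2*v - 3) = (v - 1)*(v + 2)*(v + 3)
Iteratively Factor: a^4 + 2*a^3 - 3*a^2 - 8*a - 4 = (a + 1)*(a^3 + a^2 - 4*a - 4) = (a - 2)*(a + 1)*(a^2 + 3*a + 2) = (a - 2)*(a + 1)^2*(a + 2)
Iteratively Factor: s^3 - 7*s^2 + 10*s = (s - 2)*(s^2 - 5*s) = (s - 5)*(s - 2)*(s)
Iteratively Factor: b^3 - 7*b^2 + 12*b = (b - 4)*(b^2 - 3*b) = b*(b - 4)*(b - 3)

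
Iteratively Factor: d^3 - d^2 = (d - 1)*(d^2) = d*(d - 1)*(d)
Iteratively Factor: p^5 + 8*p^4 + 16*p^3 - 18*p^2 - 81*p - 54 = (p + 3)*(p^4 + 5*p^3 + p^2 - 21*p - 18) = (p + 3)^2*(p^3 + 2*p^2 - 5*p - 6) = (p - 2)*(p + 3)^2*(p^2 + 4*p + 3) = (p - 2)*(p + 3)^3*(p + 1)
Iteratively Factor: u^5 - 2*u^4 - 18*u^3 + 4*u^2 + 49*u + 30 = (u + 3)*(u^4 - 5*u^3 - 3*u^2 + 13*u + 10) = (u + 1)*(u + 3)*(u^3 - 6*u^2 + 3*u + 10) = (u + 1)^2*(u + 3)*(u^2 - 7*u + 10) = (u - 5)*(u + 1)^2*(u + 3)*(u - 2)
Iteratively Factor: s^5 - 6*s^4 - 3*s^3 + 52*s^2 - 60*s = (s - 2)*(s^4 - 4*s^3 - 11*s^2 + 30*s) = (s - 2)^2*(s^3 - 2*s^2 - 15*s) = (s - 2)^2*(s + 3)*(s^2 - 5*s) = s*(s - 2)^2*(s + 3)*(s - 5)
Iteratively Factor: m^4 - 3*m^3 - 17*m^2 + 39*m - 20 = (m + 4)*(m^3 - 7*m^2 + 11*m - 5) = (m - 1)*(m + 4)*(m^2 - 6*m + 5) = (m - 5)*(m - 1)*(m + 4)*(m - 1)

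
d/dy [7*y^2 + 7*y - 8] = 14*y + 7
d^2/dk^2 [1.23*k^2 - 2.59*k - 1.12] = 2.46000000000000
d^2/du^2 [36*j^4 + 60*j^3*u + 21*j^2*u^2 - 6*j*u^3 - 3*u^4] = 42*j^2 - 36*j*u - 36*u^2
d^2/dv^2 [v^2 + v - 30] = 2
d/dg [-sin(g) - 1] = -cos(g)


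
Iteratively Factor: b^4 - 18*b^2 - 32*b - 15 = (b + 1)*(b^3 - b^2 - 17*b - 15) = (b + 1)*(b + 3)*(b^2 - 4*b - 5) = (b + 1)^2*(b + 3)*(b - 5)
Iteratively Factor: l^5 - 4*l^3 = (l + 2)*(l^4 - 2*l^3) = l*(l + 2)*(l^3 - 2*l^2) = l^2*(l + 2)*(l^2 - 2*l) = l^2*(l - 2)*(l + 2)*(l)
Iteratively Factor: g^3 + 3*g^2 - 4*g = (g)*(g^2 + 3*g - 4) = g*(g - 1)*(g + 4)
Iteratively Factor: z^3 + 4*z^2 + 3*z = (z)*(z^2 + 4*z + 3) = z*(z + 3)*(z + 1)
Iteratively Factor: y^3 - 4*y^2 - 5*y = (y)*(y^2 - 4*y - 5) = y*(y + 1)*(y - 5)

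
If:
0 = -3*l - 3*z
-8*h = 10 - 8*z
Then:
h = z - 5/4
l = -z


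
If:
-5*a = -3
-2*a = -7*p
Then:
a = 3/5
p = 6/35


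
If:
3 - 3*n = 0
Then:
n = 1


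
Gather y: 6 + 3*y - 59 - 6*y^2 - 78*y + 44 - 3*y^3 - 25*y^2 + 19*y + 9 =-3*y^3 - 31*y^2 - 56*y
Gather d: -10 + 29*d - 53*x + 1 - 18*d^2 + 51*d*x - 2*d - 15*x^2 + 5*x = -18*d^2 + d*(51*x + 27) - 15*x^2 - 48*x - 9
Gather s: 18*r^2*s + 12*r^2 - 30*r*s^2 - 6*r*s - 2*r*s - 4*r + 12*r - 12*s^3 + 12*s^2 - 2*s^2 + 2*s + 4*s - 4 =12*r^2 + 8*r - 12*s^3 + s^2*(10 - 30*r) + s*(18*r^2 - 8*r + 6) - 4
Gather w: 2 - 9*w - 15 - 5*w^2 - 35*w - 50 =-5*w^2 - 44*w - 63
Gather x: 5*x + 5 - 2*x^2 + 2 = -2*x^2 + 5*x + 7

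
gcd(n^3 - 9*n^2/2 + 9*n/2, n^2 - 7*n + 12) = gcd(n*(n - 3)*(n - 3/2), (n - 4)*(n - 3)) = n - 3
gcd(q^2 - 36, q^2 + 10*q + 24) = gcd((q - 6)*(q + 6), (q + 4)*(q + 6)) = q + 6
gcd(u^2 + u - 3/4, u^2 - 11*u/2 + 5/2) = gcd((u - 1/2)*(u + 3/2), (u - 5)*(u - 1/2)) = u - 1/2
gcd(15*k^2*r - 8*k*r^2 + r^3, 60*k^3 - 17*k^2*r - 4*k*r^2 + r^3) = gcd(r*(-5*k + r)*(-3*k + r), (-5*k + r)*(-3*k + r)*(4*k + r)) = 15*k^2 - 8*k*r + r^2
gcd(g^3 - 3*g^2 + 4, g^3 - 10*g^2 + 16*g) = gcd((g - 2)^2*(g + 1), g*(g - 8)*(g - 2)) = g - 2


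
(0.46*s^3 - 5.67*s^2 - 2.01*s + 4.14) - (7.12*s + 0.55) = 0.46*s^3 - 5.67*s^2 - 9.13*s + 3.59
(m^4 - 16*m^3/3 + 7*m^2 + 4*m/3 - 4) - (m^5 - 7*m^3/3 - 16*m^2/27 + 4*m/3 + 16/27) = -m^5 + m^4 - 3*m^3 + 205*m^2/27 - 124/27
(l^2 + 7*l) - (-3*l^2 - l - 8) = 4*l^2 + 8*l + 8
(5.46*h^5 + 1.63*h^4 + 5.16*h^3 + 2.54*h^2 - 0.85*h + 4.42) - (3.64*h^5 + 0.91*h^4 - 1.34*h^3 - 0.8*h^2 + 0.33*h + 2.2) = 1.82*h^5 + 0.72*h^4 + 6.5*h^3 + 3.34*h^2 - 1.18*h + 2.22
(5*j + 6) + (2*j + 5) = 7*j + 11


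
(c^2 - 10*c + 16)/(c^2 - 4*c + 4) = (c - 8)/(c - 2)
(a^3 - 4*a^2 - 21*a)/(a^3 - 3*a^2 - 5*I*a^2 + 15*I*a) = (a^2 - 4*a - 21)/(a^2 - 3*a - 5*I*a + 15*I)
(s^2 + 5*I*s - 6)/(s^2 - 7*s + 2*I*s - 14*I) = (s + 3*I)/(s - 7)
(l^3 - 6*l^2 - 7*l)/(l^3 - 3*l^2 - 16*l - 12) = l*(l - 7)/(l^2 - 4*l - 12)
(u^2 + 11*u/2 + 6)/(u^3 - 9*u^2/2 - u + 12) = (u + 4)/(u^2 - 6*u + 8)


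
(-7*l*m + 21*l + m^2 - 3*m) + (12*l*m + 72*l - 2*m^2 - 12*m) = 5*l*m + 93*l - m^2 - 15*m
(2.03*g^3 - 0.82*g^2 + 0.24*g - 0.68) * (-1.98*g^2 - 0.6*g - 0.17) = -4.0194*g^5 + 0.4056*g^4 - 0.3283*g^3 + 1.3418*g^2 + 0.3672*g + 0.1156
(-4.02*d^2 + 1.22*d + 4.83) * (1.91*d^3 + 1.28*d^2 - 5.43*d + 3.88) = -7.6782*d^5 - 2.8154*d^4 + 32.6155*d^3 - 16.0398*d^2 - 21.4933*d + 18.7404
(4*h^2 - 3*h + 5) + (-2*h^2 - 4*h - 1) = 2*h^2 - 7*h + 4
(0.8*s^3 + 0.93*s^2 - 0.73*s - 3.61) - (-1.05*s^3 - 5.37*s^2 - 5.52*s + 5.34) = 1.85*s^3 + 6.3*s^2 + 4.79*s - 8.95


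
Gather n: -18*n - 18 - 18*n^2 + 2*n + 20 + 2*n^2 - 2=-16*n^2 - 16*n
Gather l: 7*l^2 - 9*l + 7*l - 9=7*l^2 - 2*l - 9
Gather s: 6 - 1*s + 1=7 - s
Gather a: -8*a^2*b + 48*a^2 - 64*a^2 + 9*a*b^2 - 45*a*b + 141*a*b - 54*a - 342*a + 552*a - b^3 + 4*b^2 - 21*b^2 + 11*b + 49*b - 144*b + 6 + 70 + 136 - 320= a^2*(-8*b - 16) + a*(9*b^2 + 96*b + 156) - b^3 - 17*b^2 - 84*b - 108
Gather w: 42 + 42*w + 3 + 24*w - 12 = 66*w + 33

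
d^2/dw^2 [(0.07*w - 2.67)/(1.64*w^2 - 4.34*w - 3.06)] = ((9.3652 - 0.6888*w)*(-1.64*w^2 + 4.34*w + 3.06) - (0.07*w - 2.67)*(3.28*w - 4.34)*(6.56*w - 8.68))/(-1.64*w^2 + 4.34*w + 3.06)^3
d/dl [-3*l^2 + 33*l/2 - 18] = 33/2 - 6*l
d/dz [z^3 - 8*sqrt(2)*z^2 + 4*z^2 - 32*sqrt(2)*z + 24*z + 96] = 3*z^2 - 16*sqrt(2)*z + 8*z - 32*sqrt(2) + 24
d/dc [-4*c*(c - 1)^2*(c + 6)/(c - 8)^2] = 8*(-c^4 + 14*c^3 + 48*c^2 - 85*c + 24)/(c^3 - 24*c^2 + 192*c - 512)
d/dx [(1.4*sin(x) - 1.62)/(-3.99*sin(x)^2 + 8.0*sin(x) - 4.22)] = (5.586*sin(x)^2 - 12.9276*sin(x) + 7.052)*cos(x)/(15.9201*sin(x)^4 - 63.84*sin(x)^3 + 97.6756*sin(x)^2 - 67.52*sin(x) + 17.8084)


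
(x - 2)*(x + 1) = x^2 - x - 2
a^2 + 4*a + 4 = (a + 2)^2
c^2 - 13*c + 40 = (c - 8)*(c - 5)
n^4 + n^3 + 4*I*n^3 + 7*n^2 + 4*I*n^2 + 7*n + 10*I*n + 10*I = (n + 1)*(n - 2*I)*(n + I)*(n + 5*I)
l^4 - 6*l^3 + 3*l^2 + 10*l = l*(l - 5)*(l - 2)*(l + 1)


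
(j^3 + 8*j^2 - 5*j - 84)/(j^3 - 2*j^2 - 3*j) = (j^2 + 11*j + 28)/(j*(j + 1))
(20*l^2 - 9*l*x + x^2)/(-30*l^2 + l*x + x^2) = (-4*l + x)/(6*l + x)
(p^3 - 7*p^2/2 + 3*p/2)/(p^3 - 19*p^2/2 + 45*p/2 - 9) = p/(p - 6)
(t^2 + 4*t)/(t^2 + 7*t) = (t + 4)/(t + 7)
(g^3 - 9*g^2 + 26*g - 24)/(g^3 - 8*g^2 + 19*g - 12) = (g - 2)/(g - 1)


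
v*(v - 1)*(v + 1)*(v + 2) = v^4 + 2*v^3 - v^2 - 2*v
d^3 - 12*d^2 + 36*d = d*(d - 6)^2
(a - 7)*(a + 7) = a^2 - 49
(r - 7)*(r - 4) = r^2 - 11*r + 28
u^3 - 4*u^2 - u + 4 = (u - 4)*(u - 1)*(u + 1)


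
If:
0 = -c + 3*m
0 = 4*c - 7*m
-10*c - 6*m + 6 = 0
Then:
No Solution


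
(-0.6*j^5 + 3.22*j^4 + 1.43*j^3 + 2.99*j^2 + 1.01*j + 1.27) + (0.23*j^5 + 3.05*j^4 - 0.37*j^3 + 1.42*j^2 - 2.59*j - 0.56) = -0.37*j^5 + 6.27*j^4 + 1.06*j^3 + 4.41*j^2 - 1.58*j + 0.71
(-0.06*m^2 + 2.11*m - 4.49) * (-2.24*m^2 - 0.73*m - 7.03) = 0.1344*m^4 - 4.6826*m^3 + 8.9391*m^2 - 11.5556*m + 31.5647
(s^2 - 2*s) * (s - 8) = s^3 - 10*s^2 + 16*s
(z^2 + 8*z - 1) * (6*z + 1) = 6*z^3 + 49*z^2 + 2*z - 1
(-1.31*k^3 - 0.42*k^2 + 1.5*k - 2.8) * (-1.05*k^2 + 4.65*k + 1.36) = 1.3755*k^5 - 5.6505*k^4 - 5.3096*k^3 + 9.3438*k^2 - 10.98*k - 3.808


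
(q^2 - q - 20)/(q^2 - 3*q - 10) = (q + 4)/(q + 2)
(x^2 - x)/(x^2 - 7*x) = (x - 1)/(x - 7)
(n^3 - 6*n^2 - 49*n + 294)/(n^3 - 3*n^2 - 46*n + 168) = (n - 7)/(n - 4)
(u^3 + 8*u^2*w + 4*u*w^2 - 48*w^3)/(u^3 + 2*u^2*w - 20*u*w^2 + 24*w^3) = (u + 4*w)/(u - 2*w)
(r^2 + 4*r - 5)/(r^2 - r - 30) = (r - 1)/(r - 6)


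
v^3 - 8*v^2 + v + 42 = (v - 7)*(v - 3)*(v + 2)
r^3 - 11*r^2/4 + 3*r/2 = r*(r - 2)*(r - 3/4)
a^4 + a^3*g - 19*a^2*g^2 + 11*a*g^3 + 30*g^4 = (a - 3*g)*(a - 2*g)*(a + g)*(a + 5*g)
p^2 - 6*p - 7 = (p - 7)*(p + 1)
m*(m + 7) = m^2 + 7*m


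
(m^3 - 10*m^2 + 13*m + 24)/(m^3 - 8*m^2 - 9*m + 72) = (m + 1)/(m + 3)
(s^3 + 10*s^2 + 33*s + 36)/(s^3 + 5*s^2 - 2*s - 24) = (s + 3)/(s - 2)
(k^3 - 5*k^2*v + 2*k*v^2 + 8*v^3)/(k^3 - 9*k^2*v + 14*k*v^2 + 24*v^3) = (-k + 2*v)/(-k + 6*v)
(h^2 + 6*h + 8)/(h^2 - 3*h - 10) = (h + 4)/(h - 5)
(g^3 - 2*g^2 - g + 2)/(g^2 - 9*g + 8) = (g^2 - g - 2)/(g - 8)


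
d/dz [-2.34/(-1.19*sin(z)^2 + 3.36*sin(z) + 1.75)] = (7.8624 - 5.5692*sin(z))*cos(z)/(-1.19*sin(z)^2 + 3.36*sin(z) + 1.75)^2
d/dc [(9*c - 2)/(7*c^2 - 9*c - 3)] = (-63*c^2 + 28*c - 45)/(49*c^4 - 126*c^3 + 39*c^2 + 54*c + 9)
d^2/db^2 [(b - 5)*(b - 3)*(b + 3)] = 6*b - 10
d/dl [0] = 0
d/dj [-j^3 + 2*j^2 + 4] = j*(4 - 3*j)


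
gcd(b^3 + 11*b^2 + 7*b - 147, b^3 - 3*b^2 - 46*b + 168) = b + 7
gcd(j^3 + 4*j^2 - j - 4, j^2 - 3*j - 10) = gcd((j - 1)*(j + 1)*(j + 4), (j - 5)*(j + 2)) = 1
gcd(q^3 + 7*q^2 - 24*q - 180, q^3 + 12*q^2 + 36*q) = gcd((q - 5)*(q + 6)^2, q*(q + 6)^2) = q^2 + 12*q + 36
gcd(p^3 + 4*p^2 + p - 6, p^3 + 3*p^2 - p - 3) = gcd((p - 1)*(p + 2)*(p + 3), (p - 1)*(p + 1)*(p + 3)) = p^2 + 2*p - 3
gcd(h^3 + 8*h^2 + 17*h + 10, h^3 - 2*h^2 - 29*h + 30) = h + 5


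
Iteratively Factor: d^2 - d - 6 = (d + 2)*(d - 3)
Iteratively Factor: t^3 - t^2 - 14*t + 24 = (t - 2)*(t^2 + t - 12) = (t - 3)*(t - 2)*(t + 4)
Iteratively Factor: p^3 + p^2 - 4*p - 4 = (p + 1)*(p^2 - 4) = (p - 2)*(p + 1)*(p + 2)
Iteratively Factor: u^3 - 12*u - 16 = (u - 4)*(u^2 + 4*u + 4) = (u - 4)*(u + 2)*(u + 2)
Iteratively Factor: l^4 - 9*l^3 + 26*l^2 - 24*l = (l - 2)*(l^3 - 7*l^2 + 12*l) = l*(l - 2)*(l^2 - 7*l + 12) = l*(l - 4)*(l - 2)*(l - 3)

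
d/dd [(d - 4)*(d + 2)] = 2*d - 2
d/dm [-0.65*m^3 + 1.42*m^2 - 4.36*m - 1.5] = -1.95*m^2 + 2.84*m - 4.36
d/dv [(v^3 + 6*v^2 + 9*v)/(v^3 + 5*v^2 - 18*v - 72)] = (-v^2 - 48*v - 72)/(v^4 + 4*v^3 - 44*v^2 - 96*v + 576)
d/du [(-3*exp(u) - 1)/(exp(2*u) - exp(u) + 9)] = ((2*exp(u) - 1)*(3*exp(u) + 1) - 3*exp(2*u) + 3*exp(u) - 27)*exp(u)/(exp(2*u) - exp(u) + 9)^2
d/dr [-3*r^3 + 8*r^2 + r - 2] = -9*r^2 + 16*r + 1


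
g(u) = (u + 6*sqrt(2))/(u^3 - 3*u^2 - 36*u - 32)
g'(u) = (u + 6*sqrt(2))*(-3*u^2 + 6*u + 36)/(u^3 - 3*u^2 - 36*u - 32)^2 + 1/(u^3 - 3*u^2 - 36*u - 32) = (u^3 - 3*u^2 - 36*u + 3*(u + 6*sqrt(2))*(-u^2 + 2*u + 12) - 32)/(-u^3 + 3*u^2 + 36*u + 32)^2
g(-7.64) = 0.00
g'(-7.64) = 0.00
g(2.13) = -0.09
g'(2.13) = 0.02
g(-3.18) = 0.27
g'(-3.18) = -0.13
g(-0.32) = -0.39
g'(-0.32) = 0.59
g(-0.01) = -0.27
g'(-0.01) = 0.27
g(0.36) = -0.20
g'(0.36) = 0.14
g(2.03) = -0.10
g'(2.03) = 0.02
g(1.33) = -0.12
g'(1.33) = 0.04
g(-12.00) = 0.00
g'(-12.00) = 0.00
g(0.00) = -0.27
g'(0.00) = 0.27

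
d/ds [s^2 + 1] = 2*s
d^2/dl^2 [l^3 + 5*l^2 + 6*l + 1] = 6*l + 10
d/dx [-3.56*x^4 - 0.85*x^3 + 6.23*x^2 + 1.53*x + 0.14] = -14.24*x^3 - 2.55*x^2 + 12.46*x + 1.53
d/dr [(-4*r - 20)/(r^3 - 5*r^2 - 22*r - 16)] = 8*(r^3 + 5*r^2 - 25*r - 47)/(r^6 - 10*r^5 - 19*r^4 + 188*r^3 + 644*r^2 + 704*r + 256)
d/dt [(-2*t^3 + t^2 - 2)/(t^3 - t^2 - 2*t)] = (t^4 + 8*t^3 + 4*t^2 - 4*t - 4)/(t^2*(t^4 - 2*t^3 - 3*t^2 + 4*t + 4))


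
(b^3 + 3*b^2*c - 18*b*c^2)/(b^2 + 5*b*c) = (b^2 + 3*b*c - 18*c^2)/(b + 5*c)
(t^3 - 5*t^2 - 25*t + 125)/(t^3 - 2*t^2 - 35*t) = (t^2 - 10*t + 25)/(t*(t - 7))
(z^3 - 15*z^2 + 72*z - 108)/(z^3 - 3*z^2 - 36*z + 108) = (z - 6)/(z + 6)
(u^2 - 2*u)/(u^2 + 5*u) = (u - 2)/(u + 5)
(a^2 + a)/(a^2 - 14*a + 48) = a*(a + 1)/(a^2 - 14*a + 48)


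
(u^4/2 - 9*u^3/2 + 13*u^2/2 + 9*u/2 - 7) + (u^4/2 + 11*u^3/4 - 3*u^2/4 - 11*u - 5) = u^4 - 7*u^3/4 + 23*u^2/4 - 13*u/2 - 12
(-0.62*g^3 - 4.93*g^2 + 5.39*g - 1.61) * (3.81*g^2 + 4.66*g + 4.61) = -2.3622*g^5 - 21.6725*g^4 - 5.2961*g^3 - 3.744*g^2 + 17.3453*g - 7.4221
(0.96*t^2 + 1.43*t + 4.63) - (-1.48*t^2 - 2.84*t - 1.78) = 2.44*t^2 + 4.27*t + 6.41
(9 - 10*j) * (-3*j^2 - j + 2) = 30*j^3 - 17*j^2 - 29*j + 18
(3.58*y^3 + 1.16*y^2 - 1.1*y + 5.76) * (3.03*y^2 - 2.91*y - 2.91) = 10.8474*y^5 - 6.903*y^4 - 17.1264*y^3 + 17.2782*y^2 - 13.5606*y - 16.7616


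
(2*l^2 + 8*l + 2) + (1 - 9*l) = 2*l^2 - l + 3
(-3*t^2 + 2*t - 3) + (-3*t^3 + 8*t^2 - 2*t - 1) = -3*t^3 + 5*t^2 - 4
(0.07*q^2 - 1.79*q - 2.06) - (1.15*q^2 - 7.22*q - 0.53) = -1.08*q^2 + 5.43*q - 1.53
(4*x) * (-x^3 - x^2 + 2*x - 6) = -4*x^4 - 4*x^3 + 8*x^2 - 24*x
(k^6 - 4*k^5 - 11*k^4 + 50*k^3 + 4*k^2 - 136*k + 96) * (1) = k^6 - 4*k^5 - 11*k^4 + 50*k^3 + 4*k^2 - 136*k + 96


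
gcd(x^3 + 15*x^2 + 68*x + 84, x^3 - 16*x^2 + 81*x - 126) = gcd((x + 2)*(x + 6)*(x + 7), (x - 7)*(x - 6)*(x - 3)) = 1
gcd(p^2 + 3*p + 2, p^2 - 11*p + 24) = 1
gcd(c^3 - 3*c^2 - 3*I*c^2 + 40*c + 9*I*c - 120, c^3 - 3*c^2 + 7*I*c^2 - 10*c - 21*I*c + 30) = c^2 + c*(-3 + 5*I) - 15*I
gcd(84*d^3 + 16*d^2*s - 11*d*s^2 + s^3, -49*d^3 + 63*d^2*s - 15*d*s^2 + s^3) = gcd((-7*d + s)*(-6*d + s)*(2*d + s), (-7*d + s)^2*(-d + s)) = -7*d + s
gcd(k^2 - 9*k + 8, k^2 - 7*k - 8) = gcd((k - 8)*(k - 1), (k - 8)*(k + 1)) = k - 8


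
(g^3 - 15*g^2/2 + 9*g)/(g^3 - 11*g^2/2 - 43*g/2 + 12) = g*(2*g^2 - 15*g + 18)/(2*g^3 - 11*g^2 - 43*g + 24)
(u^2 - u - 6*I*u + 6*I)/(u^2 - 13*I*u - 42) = (u - 1)/(u - 7*I)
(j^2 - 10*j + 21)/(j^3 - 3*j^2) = (j - 7)/j^2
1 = 1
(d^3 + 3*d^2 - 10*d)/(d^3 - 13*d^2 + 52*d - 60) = d*(d + 5)/(d^2 - 11*d + 30)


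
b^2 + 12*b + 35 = (b + 5)*(b + 7)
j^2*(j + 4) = j^3 + 4*j^2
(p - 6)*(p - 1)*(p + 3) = p^3 - 4*p^2 - 15*p + 18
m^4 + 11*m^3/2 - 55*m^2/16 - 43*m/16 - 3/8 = (m - 1)*(m + 1/4)^2*(m + 6)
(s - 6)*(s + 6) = s^2 - 36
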